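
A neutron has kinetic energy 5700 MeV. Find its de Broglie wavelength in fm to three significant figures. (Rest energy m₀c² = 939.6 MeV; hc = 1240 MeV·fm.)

Total energy E = KE + m₀c² = 5700 + 939.6 = 6639.6 MeV.
(pc)² = E² − (m₀c²)² = (6639.6)² − (939.6)² = 4.320 × 10⁷ MeV², so pc = 6573 MeV.
λ = hc/(pc) = 1240 MeV·fm / 6573 MeV = 0.189 fm.

λ = 0.189 fm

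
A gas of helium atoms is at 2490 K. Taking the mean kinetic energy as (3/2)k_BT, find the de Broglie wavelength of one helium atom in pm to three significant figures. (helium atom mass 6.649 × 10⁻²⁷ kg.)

λ = 25.3 pm

KE = (3/2)k_BT = 1.5 × 1.381 × 10⁻²³ × 2490 = 5.158 × 10⁻²⁰ J.
p = √(2mKE) = √(2 × 6.649 × 10⁻²⁷ × 5.158 × 10⁻²⁰) = 2.619 × 10⁻²³ kg·m/s.
λ = h/p = 2.53 × 10⁻¹¹ m = 25.3 pm.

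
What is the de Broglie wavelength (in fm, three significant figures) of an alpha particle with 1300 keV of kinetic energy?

KE = 1300 keV = 2.083 × 10⁻¹³ J.
p = √(2mKE) = √(2 × 6.645 × 10⁻²⁷ × 2.083 × 10⁻¹³) = 5.261 × 10⁻²⁰ kg·m/s.
λ = h/p = 6.626 × 10⁻³⁴ / 5.261 × 10⁻²⁰ = 1.26 × 10⁻¹⁴ m = 12.6 fm.

λ = 12.6 fm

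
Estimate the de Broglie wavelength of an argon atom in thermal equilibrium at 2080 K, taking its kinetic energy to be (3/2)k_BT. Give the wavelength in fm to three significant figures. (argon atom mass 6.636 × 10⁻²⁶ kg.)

KE = (3/2)k_BT = 1.5 × 1.381 × 10⁻²³ × 2080 = 4.309 × 10⁻²⁰ J.
p = √(2mKE) = √(2 × 6.636 × 10⁻²⁶ × 4.309 × 10⁻²⁰) = 7.562 × 10⁻²³ kg·m/s.
λ = h/p = 8.76 × 10⁻¹² m = 8760 fm.

λ = 8760 fm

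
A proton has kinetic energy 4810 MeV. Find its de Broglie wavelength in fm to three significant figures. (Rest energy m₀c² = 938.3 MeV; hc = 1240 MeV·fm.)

λ = 0.219 fm

Total energy E = KE + m₀c² = 4810 + 938.3 = 5748.3 MeV.
(pc)² = E² − (m₀c²)² = (5748.3)² − (938.3)² = 3.216 × 10⁷ MeV², so pc = 5671 MeV.
λ = hc/(pc) = 1240 MeV·fm / 5671 MeV = 0.219 fm.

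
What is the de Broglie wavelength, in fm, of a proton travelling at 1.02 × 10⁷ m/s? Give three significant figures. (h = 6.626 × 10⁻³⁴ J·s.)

λ = 38.8 fm

p = mv = 1.673 × 10⁻²⁷ × 1.02 × 10⁷ = 1.706 × 10⁻²⁰ kg·m/s.
λ = h/p = 6.626 × 10⁻³⁴ / 1.706 × 10⁻²⁰ = 3.88 × 10⁻¹⁴ m = 38.8 fm.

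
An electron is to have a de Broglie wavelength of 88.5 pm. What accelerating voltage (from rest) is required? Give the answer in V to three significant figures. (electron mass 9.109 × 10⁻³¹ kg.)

V = 192 V

p = h/λ = 6.626 × 10⁻³⁴ / 8.850 × 10⁻¹¹ = 7.487 × 10⁻²⁴ kg·m/s.
KE = p²/(2m) = 3.077 × 10⁻¹⁷ J.
V = KE/e = 3.077 × 10⁻¹⁷ / (1.602 × 10⁻¹⁹) = 192 V.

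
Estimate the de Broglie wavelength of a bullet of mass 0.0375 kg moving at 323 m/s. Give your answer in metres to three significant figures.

p = mv = 0.0375 × 323 = 1.211 × 10¹ kg·m/s.
λ = h/p = 6.626 × 10⁻³⁴ / 1.211 × 10¹ = 5.47 × 10⁻³⁵ m.

λ = 5.47 × 10⁻³⁵ m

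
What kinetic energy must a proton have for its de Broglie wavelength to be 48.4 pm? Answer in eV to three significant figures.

KE = 0.350 eV

p = h/λ = 6.626 × 10⁻³⁴ / 4.840 × 10⁻¹¹ = 1.369 × 10⁻²³ kg·m/s.
KE = p²/(2m) = (1.369 × 10⁻²³)² / (2 × 1.673 × 10⁻²⁷) = 5.601 × 10⁻²⁰ J = 0.350 eV.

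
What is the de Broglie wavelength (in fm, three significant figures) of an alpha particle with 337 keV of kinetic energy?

λ = 24.7 fm

KE = 337 keV = 5.399 × 10⁻¹⁴ J.
p = √(2mKE) = √(2 × 6.645 × 10⁻²⁷ × 5.399 × 10⁻¹⁴) = 2.679 × 10⁻²⁰ kg·m/s.
λ = h/p = 6.626 × 10⁻³⁴ / 2.679 × 10⁻²⁰ = 2.47 × 10⁻¹⁴ m = 24.7 fm.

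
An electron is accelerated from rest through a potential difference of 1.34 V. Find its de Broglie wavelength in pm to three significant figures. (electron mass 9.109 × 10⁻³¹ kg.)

λ = 1060 pm

KE = eV = 1.602 × 10⁻¹⁹ × 1.340 = 2.147 × 10⁻¹⁹ J.
p = √(2mKE) = √(2 × 9.109 × 10⁻³¹ × 2.147 × 10⁻¹⁹) = 6.254 × 10⁻²⁵ kg·m/s.
λ = h/p = 6.626 × 10⁻³⁴ / 6.254 × 10⁻²⁵ = 1.06 × 10⁻⁹ m = 1060 pm.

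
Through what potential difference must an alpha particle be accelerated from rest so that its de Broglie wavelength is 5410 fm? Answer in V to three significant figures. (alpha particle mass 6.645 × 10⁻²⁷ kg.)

V = 3.52 V

p = h/λ = 6.626 × 10⁻³⁴ / 5.410 × 10⁻¹² = 1.225 × 10⁻²² kg·m/s.
KE = p²/(2m) = 1.129 × 10⁻¹⁸ J.
V = KE/2e = 1.129 × 10⁻¹⁸ / (2 × 1.602 × 10⁻¹⁹) = 3.52 V.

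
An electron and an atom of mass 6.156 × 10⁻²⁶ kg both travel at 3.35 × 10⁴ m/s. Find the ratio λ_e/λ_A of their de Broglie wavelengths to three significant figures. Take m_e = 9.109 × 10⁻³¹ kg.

At fixed v, p = mv so λ = h/(mv) ∝ 1/m.
λ_e/λ_A = m_A/m_e = 6.156 × 10⁻²⁶/9.109 × 10⁻³¹ = 6.76 × 10⁴.

λ_e/λ_A = 6.76 × 10⁴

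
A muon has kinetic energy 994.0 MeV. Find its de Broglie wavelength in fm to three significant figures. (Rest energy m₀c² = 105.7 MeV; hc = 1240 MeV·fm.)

Total energy E = KE + m₀c² = 994.0 + 105.7 = 1099.7 MeV.
(pc)² = E² − (m₀c²)² = (1099.7)² − (105.7)² = 1.198 × 10⁶ MeV², so pc = 1095 MeV.
λ = hc/(pc) = 1240 MeV·fm / 1095 MeV = 1.13 fm.

λ = 1.13 fm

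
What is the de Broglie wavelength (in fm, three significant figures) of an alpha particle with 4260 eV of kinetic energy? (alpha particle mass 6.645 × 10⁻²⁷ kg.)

λ = 220 fm

KE = 4260 eV = 6.825 × 10⁻¹⁶ J.
p = √(2mKE) = √(2 × 6.645 × 10⁻²⁷ × 6.825 × 10⁻¹⁶) = 3.012 × 10⁻²¹ kg·m/s.
λ = h/p = 6.626 × 10⁻³⁴ / 3.012 × 10⁻²¹ = 2.20 × 10⁻¹³ m = 220 fm.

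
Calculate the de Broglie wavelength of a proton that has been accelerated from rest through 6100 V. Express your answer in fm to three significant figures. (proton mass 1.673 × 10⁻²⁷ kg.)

KE = eV = 1.602 × 10⁻¹⁹ × 6100 = 9.772 × 10⁻¹⁶ J.
p = √(2mKE) = √(2 × 1.673 × 10⁻²⁷ × 9.772 × 10⁻¹⁶) = 1.808 × 10⁻²¹ kg·m/s.
λ = h/p = 6.626 × 10⁻³⁴ / 1.808 × 10⁻²¹ = 3.66 × 10⁻¹³ m = 366 fm.

λ = 366 fm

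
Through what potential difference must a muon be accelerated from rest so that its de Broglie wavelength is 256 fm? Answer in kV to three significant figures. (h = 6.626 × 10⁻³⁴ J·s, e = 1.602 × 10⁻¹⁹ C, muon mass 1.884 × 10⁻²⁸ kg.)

V = 111 kV

p = h/λ = 6.626 × 10⁻³⁴ / 2.560 × 10⁻¹³ = 2.588 × 10⁻²¹ kg·m/s.
KE = p²/(2m) = 1.778 × 10⁻¹⁴ J.
V = KE/e = 1.778 × 10⁻¹⁴ / (1.602 × 10⁻¹⁹) = 111 kV.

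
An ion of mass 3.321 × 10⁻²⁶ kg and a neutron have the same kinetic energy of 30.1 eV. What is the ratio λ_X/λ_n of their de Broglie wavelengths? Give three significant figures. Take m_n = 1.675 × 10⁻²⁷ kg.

At fixed KE, p = √(2mKE) so λ = h/p ∝ 1/√m.
λ_X/λ_n = √(m_n/m_X) = √(1.675 × 10⁻²⁷/3.321 × 10⁻²⁶) = √(0.05044) = 0.225.

λ_X/λ_n = 0.225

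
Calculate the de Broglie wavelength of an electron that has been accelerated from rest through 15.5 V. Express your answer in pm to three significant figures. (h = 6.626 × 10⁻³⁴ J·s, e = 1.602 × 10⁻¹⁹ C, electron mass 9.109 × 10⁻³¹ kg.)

KE = eV = 1.602 × 10⁻¹⁹ × 15.50 = 2.483 × 10⁻¹⁸ J.
p = √(2mKE) = √(2 × 9.109 × 10⁻³¹ × 2.483 × 10⁻¹⁸) = 2.127 × 10⁻²⁴ kg·m/s.
λ = h/p = 6.626 × 10⁻³⁴ / 2.127 × 10⁻²⁴ = 3.12 × 10⁻¹⁰ m = 312 pm.

λ = 312 pm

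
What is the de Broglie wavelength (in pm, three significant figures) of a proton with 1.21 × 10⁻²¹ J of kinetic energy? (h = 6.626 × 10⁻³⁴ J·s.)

p = √(2mKE) = √(2 × 1.673 × 10⁻²⁷ × 1.210 × 10⁻²¹) = 2.012 × 10⁻²⁴ kg·m/s.
λ = h/p = 6.626 × 10⁻³⁴ / 2.012 × 10⁻²⁴ = 3.29 × 10⁻¹⁰ m = 329 pm.

λ = 329 pm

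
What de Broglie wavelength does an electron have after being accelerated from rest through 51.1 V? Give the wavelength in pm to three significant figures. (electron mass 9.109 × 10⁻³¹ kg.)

λ = 172 pm

KE = eV = 1.602 × 10⁻¹⁹ × 51.10 = 8.186 × 10⁻¹⁸ J.
p = √(2mKE) = √(2 × 9.109 × 10⁻³¹ × 8.186 × 10⁻¹⁸) = 3.862 × 10⁻²⁴ kg·m/s.
λ = h/p = 6.626 × 10⁻³⁴ / 3.862 × 10⁻²⁴ = 1.72 × 10⁻¹⁰ m = 172 pm.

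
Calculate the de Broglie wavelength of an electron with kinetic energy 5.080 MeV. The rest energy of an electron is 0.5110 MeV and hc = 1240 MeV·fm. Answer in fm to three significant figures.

λ = 223 fm

Total energy E = KE + m₀c² = 5.080 + 0.5110 = 5.5910 MeV.
(pc)² = E² − (m₀c²)² = (5.5910)² − (0.5110)² = 31.00 MeV², so pc = 5.568 MeV.
λ = hc/(pc) = 1240 MeV·fm / 5.568 MeV = 223 fm.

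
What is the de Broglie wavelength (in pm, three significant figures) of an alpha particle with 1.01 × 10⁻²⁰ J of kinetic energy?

λ = 57.2 pm

p = √(2mKE) = √(2 × 6.645 × 10⁻²⁷ × 1.010 × 10⁻²⁰) = 1.159 × 10⁻²³ kg·m/s.
λ = h/p = 6.626 × 10⁻³⁴ / 1.159 × 10⁻²³ = 5.72 × 10⁻¹¹ m = 57.2 pm.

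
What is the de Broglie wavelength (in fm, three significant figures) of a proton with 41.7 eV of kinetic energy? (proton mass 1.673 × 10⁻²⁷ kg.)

KE = 41.7 eV = 6.680 × 10⁻¹⁸ J.
p = √(2mKE) = √(2 × 1.673 × 10⁻²⁷ × 6.680 × 10⁻¹⁸) = 1.495 × 10⁻²² kg·m/s.
λ = h/p = 6.626 × 10⁻³⁴ / 1.495 × 10⁻²² = 4.43 × 10⁻¹² m = 4430 fm.

λ = 4430 fm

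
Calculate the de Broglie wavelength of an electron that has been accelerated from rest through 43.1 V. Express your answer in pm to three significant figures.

KE = eV = 1.602 × 10⁻¹⁹ × 43.10 = 6.905 × 10⁻¹⁸ J.
p = √(2mKE) = √(2 × 9.109 × 10⁻³¹ × 6.905 × 10⁻¹⁸) = 3.547 × 10⁻²⁴ kg·m/s.
λ = h/p = 6.626 × 10⁻³⁴ / 3.547 × 10⁻²⁴ = 1.87 × 10⁻¹⁰ m = 187 pm.

λ = 187 pm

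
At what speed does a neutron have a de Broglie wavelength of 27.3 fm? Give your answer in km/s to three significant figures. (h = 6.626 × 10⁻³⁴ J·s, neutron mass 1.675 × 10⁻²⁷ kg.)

v = 1.45 × 10⁴ km/s

p = h/λ = 6.626 × 10⁻³⁴ / 2.730 × 10⁻¹⁴ = 2.427 × 10⁻²⁰ kg·m/s.
v = p/m = 2.427 × 10⁻²⁰ / 1.675 × 10⁻²⁷ = 1.45 × 10⁷ m/s = 1.45 × 10⁴ km/s.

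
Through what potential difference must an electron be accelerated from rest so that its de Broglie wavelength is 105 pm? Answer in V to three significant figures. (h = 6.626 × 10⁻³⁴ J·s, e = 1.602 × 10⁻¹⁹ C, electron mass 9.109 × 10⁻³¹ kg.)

V = 136 V

p = h/λ = 6.626 × 10⁻³⁴ / 1.050 × 10⁻¹⁰ = 6.310 × 10⁻²⁴ kg·m/s.
KE = p²/(2m) = 2.186 × 10⁻¹⁷ J.
V = KE/e = 2.186 × 10⁻¹⁷ / (1.602 × 10⁻¹⁹) = 136 V.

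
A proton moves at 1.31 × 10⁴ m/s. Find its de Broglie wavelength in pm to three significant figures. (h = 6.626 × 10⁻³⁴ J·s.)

p = mv = 1.673 × 10⁻²⁷ × 1.31 × 10⁴ = 2.192 × 10⁻²³ kg·m/s.
λ = h/p = 6.626 × 10⁻³⁴ / 2.192 × 10⁻²³ = 3.02 × 10⁻¹¹ m = 30.2 pm.

λ = 30.2 pm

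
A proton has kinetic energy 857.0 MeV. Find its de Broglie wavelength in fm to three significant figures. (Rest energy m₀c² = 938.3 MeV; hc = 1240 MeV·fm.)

λ = 0.810 fm

Total energy E = KE + m₀c² = 857.0 + 938.3 = 1795.3 MeV.
(pc)² = E² − (m₀c²)² = (1795.3)² − (938.3)² = 2.343 × 10⁶ MeV², so pc = 1531 MeV.
λ = hc/(pc) = 1240 MeV·fm / 1531 MeV = 0.810 fm.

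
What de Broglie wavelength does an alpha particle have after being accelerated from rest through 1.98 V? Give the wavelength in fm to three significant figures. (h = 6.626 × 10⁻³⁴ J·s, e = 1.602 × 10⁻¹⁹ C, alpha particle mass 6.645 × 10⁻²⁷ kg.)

λ = 7220 fm

KE = 2eV = 2 × 1.602 × 10⁻¹⁹ × 1.980 = 6.344 × 10⁻¹⁹ J.
p = √(2mKE) = √(2 × 6.645 × 10⁻²⁷ × 6.344 × 10⁻¹⁹) = 9.182 × 10⁻²³ kg·m/s.
λ = h/p = 6.626 × 10⁻³⁴ / 9.182 × 10⁻²³ = 7.22 × 10⁻¹² m = 7220 fm.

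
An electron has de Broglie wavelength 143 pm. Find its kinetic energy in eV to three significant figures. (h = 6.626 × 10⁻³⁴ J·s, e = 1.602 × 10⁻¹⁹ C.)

p = h/λ = 6.626 × 10⁻³⁴ / 1.430 × 10⁻¹⁰ = 4.634 × 10⁻²⁴ kg·m/s.
KE = p²/(2m) = (4.634 × 10⁻²⁴)² / (2 × 9.109 × 10⁻³¹) = 1.179 × 10⁻¹⁷ J = 73.6 eV.

KE = 73.6 eV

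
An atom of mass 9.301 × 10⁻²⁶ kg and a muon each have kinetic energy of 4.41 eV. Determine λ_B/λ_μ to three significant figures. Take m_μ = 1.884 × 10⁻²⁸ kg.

λ_B/λ_μ = 0.0450

At fixed KE, p = √(2mKE) so λ = h/p ∝ 1/√m.
λ_B/λ_μ = √(m_μ/m_B) = √(1.884 × 10⁻²⁸/9.301 × 10⁻²⁶) = √(2.026 × 10⁻³) = 0.0450.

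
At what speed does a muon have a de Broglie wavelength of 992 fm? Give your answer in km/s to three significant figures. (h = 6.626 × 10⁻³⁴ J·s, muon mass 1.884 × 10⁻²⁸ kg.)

v = 3550 km/s

p = h/λ = 6.626 × 10⁻³⁴ / 9.920 × 10⁻¹³ = 6.679 × 10⁻²² kg·m/s.
v = p/m = 6.679 × 10⁻²² / 1.884 × 10⁻²⁸ = 3.55 × 10⁶ m/s = 3550 km/s.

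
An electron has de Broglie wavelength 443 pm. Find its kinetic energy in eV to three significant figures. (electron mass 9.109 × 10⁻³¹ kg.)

KE = 7.67 eV

p = h/λ = 6.626 × 10⁻³⁴ / 4.430 × 10⁻¹⁰ = 1.496 × 10⁻²⁴ kg·m/s.
KE = p²/(2m) = (1.496 × 10⁻²⁴)² / (2 × 9.109 × 10⁻³¹) = 1.228 × 10⁻¹⁸ J = 7.67 eV.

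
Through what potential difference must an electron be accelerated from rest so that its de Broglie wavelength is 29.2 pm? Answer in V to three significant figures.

p = h/λ = 6.626 × 10⁻³⁴ / 2.920 × 10⁻¹¹ = 2.269 × 10⁻²³ kg·m/s.
KE = p²/(2m) = 2.826 × 10⁻¹⁶ J.
V = KE/e = 2.826 × 10⁻¹⁶ / (1.602 × 10⁻¹⁹) = 1760 V.

V = 1760 V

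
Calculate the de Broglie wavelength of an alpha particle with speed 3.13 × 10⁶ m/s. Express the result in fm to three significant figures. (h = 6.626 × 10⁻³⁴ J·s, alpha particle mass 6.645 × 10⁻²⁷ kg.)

p = mv = 6.645 × 10⁻²⁷ × 3.13 × 10⁶ = 2.080 × 10⁻²⁰ kg·m/s.
λ = h/p = 6.626 × 10⁻³⁴ / 2.080 × 10⁻²⁰ = 3.19 × 10⁻¹⁴ m = 31.9 fm.

λ = 31.9 fm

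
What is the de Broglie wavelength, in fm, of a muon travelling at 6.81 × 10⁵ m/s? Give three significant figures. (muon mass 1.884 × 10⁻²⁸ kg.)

λ = 5160 fm

p = mv = 1.884 × 10⁻²⁸ × 6.81 × 10⁵ = 1.283 × 10⁻²² kg·m/s.
λ = h/p = 6.626 × 10⁻³⁴ / 1.283 × 10⁻²² = 5.16 × 10⁻¹² m = 5160 fm.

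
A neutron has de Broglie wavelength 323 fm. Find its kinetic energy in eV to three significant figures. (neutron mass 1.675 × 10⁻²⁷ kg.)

p = h/λ = 6.626 × 10⁻³⁴ / 3.230 × 10⁻¹³ = 2.051 × 10⁻²¹ kg·m/s.
KE = p²/(2m) = (2.051 × 10⁻²¹)² / (2 × 1.675 × 10⁻²⁷) = 1.256 × 10⁻¹⁵ J = 7840 eV.

KE = 7840 eV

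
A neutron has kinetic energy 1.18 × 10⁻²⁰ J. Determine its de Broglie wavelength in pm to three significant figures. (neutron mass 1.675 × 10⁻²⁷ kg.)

λ = 105 pm

p = √(2mKE) = √(2 × 1.675 × 10⁻²⁷ × 1.180 × 10⁻²⁰) = 6.287 × 10⁻²⁴ kg·m/s.
λ = h/p = 6.626 × 10⁻³⁴ / 6.287 × 10⁻²⁴ = 1.05 × 10⁻¹⁰ m = 105 pm.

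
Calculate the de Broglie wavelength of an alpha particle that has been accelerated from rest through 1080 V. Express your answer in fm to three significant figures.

λ = 309 fm

KE = 2eV = 2 × 1.602 × 10⁻¹⁹ × 1080 = 3.460 × 10⁻¹⁶ J.
p = √(2mKE) = √(2 × 6.645 × 10⁻²⁷ × 3.460 × 10⁻¹⁶) = 2.144 × 10⁻²¹ kg·m/s.
λ = h/p = 6.626 × 10⁻³⁴ / 2.144 × 10⁻²¹ = 3.09 × 10⁻¹³ m = 309 fm.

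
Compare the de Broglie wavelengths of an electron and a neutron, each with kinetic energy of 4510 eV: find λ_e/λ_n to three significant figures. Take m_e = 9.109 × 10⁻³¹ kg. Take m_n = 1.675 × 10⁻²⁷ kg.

At fixed KE, p = √(2mKE) so λ = h/p ∝ 1/√m.
λ_e/λ_n = √(m_n/m_e) = √(1.675 × 10⁻²⁷/9.109 × 10⁻³¹) = √(1839) = 42.9.

λ_e/λ_n = 42.9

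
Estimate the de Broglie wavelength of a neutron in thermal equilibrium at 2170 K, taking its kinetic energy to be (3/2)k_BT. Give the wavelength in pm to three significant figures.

λ = 54.0 pm

KE = (3/2)k_BT = 1.5 × 1.381 × 10⁻²³ × 2170 = 4.495 × 10⁻²⁰ J.
p = √(2mKE) = √(2 × 1.675 × 10⁻²⁷ × 4.495 × 10⁻²⁰) = 1.227 × 10⁻²³ kg·m/s.
λ = h/p = 5.40 × 10⁻¹¹ m = 54.0 pm.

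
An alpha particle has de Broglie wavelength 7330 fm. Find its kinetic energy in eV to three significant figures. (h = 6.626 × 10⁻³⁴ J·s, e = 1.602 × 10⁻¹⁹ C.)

KE = 3.84 eV

p = h/λ = 6.626 × 10⁻³⁴ / 7.330 × 10⁻¹² = 9.040 × 10⁻²³ kg·m/s.
KE = p²/(2m) = (9.040 × 10⁻²³)² / (2 × 6.645 × 10⁻²⁷) = 6.149 × 10⁻¹⁹ J = 3.84 eV.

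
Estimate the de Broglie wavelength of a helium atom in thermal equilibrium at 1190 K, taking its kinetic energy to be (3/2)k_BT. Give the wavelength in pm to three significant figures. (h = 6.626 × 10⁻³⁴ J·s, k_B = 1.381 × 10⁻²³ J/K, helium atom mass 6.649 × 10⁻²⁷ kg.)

λ = 36.6 pm

KE = (3/2)k_BT = 1.5 × 1.381 × 10⁻²³ × 1190 = 2.465 × 10⁻²⁰ J.
p = √(2mKE) = √(2 × 6.649 × 10⁻²⁷ × 2.465 × 10⁻²⁰) = 1.811 × 10⁻²³ kg·m/s.
λ = h/p = 3.66 × 10⁻¹¹ m = 36.6 pm.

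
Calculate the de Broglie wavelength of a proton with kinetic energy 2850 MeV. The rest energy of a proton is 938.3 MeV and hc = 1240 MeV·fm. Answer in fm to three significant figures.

Total energy E = KE + m₀c² = 2850 + 938.3 = 3788.3 MeV.
(pc)² = E² − (m₀c²)² = (3788.3)² − (938.3)² = 1.347 × 10⁷ MeV², so pc = 3670 MeV.
λ = hc/(pc) = 1240 MeV·fm / 3670 MeV = 0.338 fm.

λ = 0.338 fm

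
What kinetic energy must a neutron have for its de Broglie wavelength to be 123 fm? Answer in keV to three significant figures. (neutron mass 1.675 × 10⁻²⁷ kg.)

KE = 54.1 keV

p = h/λ = 6.626 × 10⁻³⁴ / 1.230 × 10⁻¹³ = 5.387 × 10⁻²¹ kg·m/s.
KE = p²/(2m) = (5.387 × 10⁻²¹)² / (2 × 1.675 × 10⁻²⁷) = 8.663 × 10⁻¹⁵ J = 54.1 keV.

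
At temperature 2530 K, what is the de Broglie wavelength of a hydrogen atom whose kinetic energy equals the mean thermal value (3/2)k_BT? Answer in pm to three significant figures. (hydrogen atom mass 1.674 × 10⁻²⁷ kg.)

λ = 50.0 pm

KE = (3/2)k_BT = 1.5 × 1.381 × 10⁻²³ × 2530 = 5.241 × 10⁻²⁰ J.
p = √(2mKE) = √(2 × 1.674 × 10⁻²⁷ × 5.241 × 10⁻²⁰) = 1.325 × 10⁻²³ kg·m/s.
λ = h/p = 5.00 × 10⁻¹¹ m = 50.0 pm.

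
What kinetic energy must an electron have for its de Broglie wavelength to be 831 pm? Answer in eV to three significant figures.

p = h/λ = 6.626 × 10⁻³⁴ / 8.310 × 10⁻¹⁰ = 7.974 × 10⁻²⁵ kg·m/s.
KE = p²/(2m) = (7.974 × 10⁻²⁵)² / (2 × 9.109 × 10⁻³¹) = 3.490 × 10⁻¹⁹ J = 2.18 eV.

KE = 2.18 eV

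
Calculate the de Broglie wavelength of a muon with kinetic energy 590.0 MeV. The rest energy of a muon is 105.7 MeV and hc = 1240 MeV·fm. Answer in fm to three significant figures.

Total energy E = KE + m₀c² = 590.0 + 105.7 = 695.7 MeV.
(pc)² = E² − (m₀c²)² = (695.7)² − (105.7)² = 4.728 × 10⁵ MeV², so pc = 687.6 MeV.
λ = hc/(pc) = 1240 MeV·fm / 687.6 MeV = 1.80 fm.

λ = 1.80 fm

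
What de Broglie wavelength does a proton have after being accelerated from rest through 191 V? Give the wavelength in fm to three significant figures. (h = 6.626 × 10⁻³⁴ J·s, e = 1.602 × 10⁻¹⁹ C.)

KE = eV = 1.602 × 10⁻¹⁹ × 191.0 = 3.060 × 10⁻¹⁷ J.
p = √(2mKE) = √(2 × 1.673 × 10⁻²⁷ × 3.060 × 10⁻¹⁷) = 3.200 × 10⁻²² kg·m/s.
λ = h/p = 6.626 × 10⁻³⁴ / 3.200 × 10⁻²² = 2.07 × 10⁻¹² m = 2070 fm.

λ = 2070 fm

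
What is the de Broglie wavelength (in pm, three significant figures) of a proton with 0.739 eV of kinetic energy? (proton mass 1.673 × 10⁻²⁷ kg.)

λ = 33.3 pm

KE = 0.739 eV = 1.184 × 10⁻¹⁹ J.
p = √(2mKE) = √(2 × 1.673 × 10⁻²⁷ × 1.184 × 10⁻¹⁹) = 1.990 × 10⁻²³ kg·m/s.
λ = h/p = 6.626 × 10⁻³⁴ / 1.990 × 10⁻²³ = 3.33 × 10⁻¹¹ m = 33.3 pm.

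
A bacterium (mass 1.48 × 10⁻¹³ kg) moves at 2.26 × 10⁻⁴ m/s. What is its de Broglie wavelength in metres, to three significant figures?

λ = 1.98 × 10⁻¹⁷ m

p = mv = 1.48 × 10⁻¹³ × 2.26 × 10⁻⁴ = 3.345 × 10⁻¹⁷ kg·m/s.
λ = h/p = 6.626 × 10⁻³⁴ / 3.345 × 10⁻¹⁷ = 1.98 × 10⁻¹⁷ m.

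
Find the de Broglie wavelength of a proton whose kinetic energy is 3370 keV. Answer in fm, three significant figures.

KE = 3370 keV = 5.399 × 10⁻¹³ J.
p = √(2mKE) = √(2 × 1.673 × 10⁻²⁷ × 5.399 × 10⁻¹³) = 4.250 × 10⁻²⁰ kg·m/s.
λ = h/p = 6.626 × 10⁻³⁴ / 4.250 × 10⁻²⁰ = 1.56 × 10⁻¹⁴ m = 15.6 fm.

λ = 15.6 fm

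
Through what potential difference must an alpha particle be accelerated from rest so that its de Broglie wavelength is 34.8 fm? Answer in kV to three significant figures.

V = 85.1 kV

p = h/λ = 6.626 × 10⁻³⁴ / 3.480 × 10⁻¹⁴ = 1.904 × 10⁻²⁰ kg·m/s.
KE = p²/(2m) = 2.728 × 10⁻¹⁴ J.
V = KE/2e = 2.728 × 10⁻¹⁴ / (2 × 1.602 × 10⁻¹⁹) = 85.1 kV.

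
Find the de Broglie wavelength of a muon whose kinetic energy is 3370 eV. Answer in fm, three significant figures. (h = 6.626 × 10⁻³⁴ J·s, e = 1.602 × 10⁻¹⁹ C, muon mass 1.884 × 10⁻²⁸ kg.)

λ = 1470 fm

KE = 3370 eV = 5.399 × 10⁻¹⁶ J.
p = √(2mKE) = √(2 × 1.884 × 10⁻²⁸ × 5.399 × 10⁻¹⁶) = 4.510 × 10⁻²² kg·m/s.
λ = h/p = 6.626 × 10⁻³⁴ / 4.510 × 10⁻²² = 1.47 × 10⁻¹² m = 1470 fm.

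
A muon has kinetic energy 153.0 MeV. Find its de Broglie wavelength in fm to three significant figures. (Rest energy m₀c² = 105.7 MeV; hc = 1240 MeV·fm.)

λ = 5.25 fm

Total energy E = KE + m₀c² = 153.0 + 105.7 = 258.7 MeV.
(pc)² = E² − (m₀c²)² = (258.7)² − (105.7)² = 5.575 × 10⁴ MeV², so pc = 236.1 MeV.
λ = hc/(pc) = 1240 MeV·fm / 236.1 MeV = 5.25 fm.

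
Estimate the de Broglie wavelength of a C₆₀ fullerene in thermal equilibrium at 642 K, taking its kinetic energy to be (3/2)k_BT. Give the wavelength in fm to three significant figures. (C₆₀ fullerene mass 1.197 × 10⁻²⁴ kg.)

KE = (3/2)k_BT = 1.5 × 1.381 × 10⁻²³ × 642 = 1.330 × 10⁻²⁰ J.
p = √(2mKE) = √(2 × 1.197 × 10⁻²⁴ × 1.330 × 10⁻²⁰) = 1.784 × 10⁻²² kg·m/s.
λ = h/p = 3.71 × 10⁻¹² m = 3710 fm.

λ = 3710 fm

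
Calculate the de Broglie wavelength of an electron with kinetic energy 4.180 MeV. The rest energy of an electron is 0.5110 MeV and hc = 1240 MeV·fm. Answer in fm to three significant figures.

λ = 266 fm

Total energy E = KE + m₀c² = 4.180 + 0.5110 = 4.6910 MeV.
(pc)² = E² − (m₀c²)² = (4.6910)² − (0.5110)² = 21.74 MeV², so pc = 4.663 MeV.
λ = hc/(pc) = 1240 MeV·fm / 4.663 MeV = 266 fm.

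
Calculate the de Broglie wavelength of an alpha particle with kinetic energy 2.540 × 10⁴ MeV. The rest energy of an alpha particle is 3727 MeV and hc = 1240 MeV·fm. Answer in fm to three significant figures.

Total energy E = KE + m₀c² = 2.540 × 10⁴ + 3727 = 29127 MeV.
(pc)² = E² − (m₀c²)² = (29127)² − (3727)² = 8.345 × 10⁸ MeV², so pc = 2.889 × 10⁴ MeV.
λ = hc/(pc) = 1240 MeV·fm / 2.889 × 10⁴ MeV = 0.0429 fm.

λ = 0.0429 fm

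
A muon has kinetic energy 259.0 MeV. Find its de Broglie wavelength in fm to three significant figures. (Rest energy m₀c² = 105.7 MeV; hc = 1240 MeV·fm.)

Total energy E = KE + m₀c² = 259.0 + 105.7 = 364.7 MeV.
(pc)² = E² − (m₀c²)² = (364.7)² − (105.7)² = 1.218 × 10⁵ MeV², so pc = 349.0 MeV.
λ = hc/(pc) = 1240 MeV·fm / 349.0 MeV = 3.55 fm.

λ = 3.55 fm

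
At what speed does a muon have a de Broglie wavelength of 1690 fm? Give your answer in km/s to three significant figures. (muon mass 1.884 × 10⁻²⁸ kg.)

p = h/λ = 6.626 × 10⁻³⁴ / 1.690 × 10⁻¹² = 3.921 × 10⁻²² kg·m/s.
v = p/m = 3.921 × 10⁻²² / 1.884 × 10⁻²⁸ = 2.08 × 10⁶ m/s = 2080 km/s.

v = 2080 km/s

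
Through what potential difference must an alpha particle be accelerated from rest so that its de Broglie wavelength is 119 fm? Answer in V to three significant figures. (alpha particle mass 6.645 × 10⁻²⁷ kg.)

V = 7280 V

p = h/λ = 6.626 × 10⁻³⁴ / 1.190 × 10⁻¹³ = 5.568 × 10⁻²¹ kg·m/s.
KE = p²/(2m) = 2.333 × 10⁻¹⁵ J.
V = KE/2e = 2.333 × 10⁻¹⁵ / (2 × 1.602 × 10⁻¹⁹) = 7280 V.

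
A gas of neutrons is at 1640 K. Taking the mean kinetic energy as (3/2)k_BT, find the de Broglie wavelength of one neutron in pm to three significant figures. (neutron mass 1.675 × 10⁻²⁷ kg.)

KE = (3/2)k_BT = 1.5 × 1.381 × 10⁻²³ × 1640 = 3.397 × 10⁻²⁰ J.
p = √(2mKE) = √(2 × 1.675 × 10⁻²⁷ × 3.397 × 10⁻²⁰) = 1.067 × 10⁻²³ kg·m/s.
λ = h/p = 6.21 × 10⁻¹¹ m = 62.1 pm.

λ = 62.1 pm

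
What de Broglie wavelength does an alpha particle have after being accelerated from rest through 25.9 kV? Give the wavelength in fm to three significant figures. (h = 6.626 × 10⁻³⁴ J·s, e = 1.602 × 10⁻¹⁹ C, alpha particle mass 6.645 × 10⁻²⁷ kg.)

λ = 63.1 fm

KE = 2eV = 2 × 1.602 × 10⁻¹⁹ × 2.590 × 10⁴ = 8.298 × 10⁻¹⁵ J.
p = √(2mKE) = √(2 × 6.645 × 10⁻²⁷ × 8.298 × 10⁻¹⁵) = 1.050 × 10⁻²⁰ kg·m/s.
λ = h/p = 6.626 × 10⁻³⁴ / 1.050 × 10⁻²⁰ = 6.31 × 10⁻¹⁴ m = 63.1 fm.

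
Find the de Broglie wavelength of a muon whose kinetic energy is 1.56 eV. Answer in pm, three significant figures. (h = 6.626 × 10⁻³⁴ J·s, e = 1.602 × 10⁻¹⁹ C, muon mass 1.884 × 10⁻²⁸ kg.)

KE = 1.56 eV = 2.499 × 10⁻¹⁹ J.
p = √(2mKE) = √(2 × 1.884 × 10⁻²⁸ × 2.499 × 10⁻¹⁹) = 9.704 × 10⁻²⁴ kg·m/s.
λ = h/p = 6.626 × 10⁻³⁴ / 9.704 × 10⁻²⁴ = 6.83 × 10⁻¹¹ m = 68.3 pm.

λ = 68.3 pm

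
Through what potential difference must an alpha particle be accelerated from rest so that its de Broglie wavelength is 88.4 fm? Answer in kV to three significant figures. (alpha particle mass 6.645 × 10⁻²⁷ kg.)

V = 13.2 kV

p = h/λ = 6.626 × 10⁻³⁴ / 8.840 × 10⁻¹⁴ = 7.495 × 10⁻²¹ kg·m/s.
KE = p²/(2m) = 4.227 × 10⁻¹⁵ J.
V = KE/2e = 4.227 × 10⁻¹⁵ / (2 × 1.602 × 10⁻¹⁹) = 13.2 kV.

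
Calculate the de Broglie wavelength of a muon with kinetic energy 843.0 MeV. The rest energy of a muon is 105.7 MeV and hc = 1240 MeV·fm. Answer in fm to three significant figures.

Total energy E = KE + m₀c² = 843.0 + 105.7 = 948.7 MeV.
(pc)² = E² − (m₀c²)² = (948.7)² − (105.7)² = 8.889 × 10⁵ MeV², so pc = 942.8 MeV.
λ = hc/(pc) = 1240 MeV·fm / 942.8 MeV = 1.32 fm.

λ = 1.32 fm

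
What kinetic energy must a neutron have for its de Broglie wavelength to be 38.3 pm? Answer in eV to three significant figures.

KE = 0.558 eV

p = h/λ = 6.626 × 10⁻³⁴ / 3.830 × 10⁻¹¹ = 1.730 × 10⁻²³ kg·m/s.
KE = p²/(2m) = (1.730 × 10⁻²³)² / (2 × 1.675 × 10⁻²⁷) = 8.934 × 10⁻²⁰ J = 0.558 eV.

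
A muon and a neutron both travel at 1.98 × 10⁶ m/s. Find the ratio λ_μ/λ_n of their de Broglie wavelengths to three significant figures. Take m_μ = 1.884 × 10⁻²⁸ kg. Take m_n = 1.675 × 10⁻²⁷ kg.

At fixed v, p = mv so λ = h/(mv) ∝ 1/m.
λ_μ/λ_n = m_n/m_μ = 1.675 × 10⁻²⁷/1.884 × 10⁻²⁸ = 8.89.

λ_μ/λ_n = 8.89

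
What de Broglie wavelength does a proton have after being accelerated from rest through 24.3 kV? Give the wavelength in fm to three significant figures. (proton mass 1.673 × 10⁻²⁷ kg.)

KE = eV = 1.602 × 10⁻¹⁹ × 2.430 × 10⁴ = 3.893 × 10⁻¹⁵ J.
p = √(2mKE) = √(2 × 1.673 × 10⁻²⁷ × 3.893 × 10⁻¹⁵) = 3.609 × 10⁻²¹ kg·m/s.
λ = h/p = 6.626 × 10⁻³⁴ / 3.609 × 10⁻²¹ = 1.84 × 10⁻¹³ m = 184 fm.

λ = 184 fm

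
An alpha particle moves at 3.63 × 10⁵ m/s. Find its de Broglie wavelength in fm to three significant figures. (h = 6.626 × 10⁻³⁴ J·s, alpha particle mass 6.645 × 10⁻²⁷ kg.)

p = mv = 6.645 × 10⁻²⁷ × 3.63 × 10⁵ = 2.412 × 10⁻²¹ kg·m/s.
λ = h/p = 6.626 × 10⁻³⁴ / 2.412 × 10⁻²¹ = 2.75 × 10⁻¹³ m = 275 fm.

λ = 275 fm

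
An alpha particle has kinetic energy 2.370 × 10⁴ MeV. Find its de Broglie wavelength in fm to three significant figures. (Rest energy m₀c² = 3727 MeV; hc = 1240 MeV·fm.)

λ = 0.0456 fm

Total energy E = KE + m₀c² = 2.370 × 10⁴ + 3727 = 27427 MeV.
(pc)² = E² − (m₀c²)² = (27427)² − (3727)² = 7.383 × 10⁸ MeV², so pc = 2.717 × 10⁴ MeV.
λ = hc/(pc) = 1240 MeV·fm / 2.717 × 10⁴ MeV = 0.0456 fm.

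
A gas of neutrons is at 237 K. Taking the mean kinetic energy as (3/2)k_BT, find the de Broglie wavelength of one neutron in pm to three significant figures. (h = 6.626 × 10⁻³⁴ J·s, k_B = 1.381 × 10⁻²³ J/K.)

KE = (3/2)k_BT = 1.5 × 1.381 × 10⁻²³ × 237 = 4.909 × 10⁻²¹ J.
p = √(2mKE) = √(2 × 1.675 × 10⁻²⁷ × 4.909 × 10⁻²¹) = 4.055 × 10⁻²⁴ kg·m/s.
λ = h/p = 1.63 × 10⁻¹⁰ m = 163 pm.

λ = 163 pm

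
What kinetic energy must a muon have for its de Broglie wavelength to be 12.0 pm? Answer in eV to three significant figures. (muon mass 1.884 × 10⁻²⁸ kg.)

p = h/λ = 6.626 × 10⁻³⁴ / 1.200 × 10⁻¹¹ = 5.522 × 10⁻²³ kg·m/s.
KE = p²/(2m) = (5.522 × 10⁻²³)² / (2 × 1.884 × 10⁻²⁸) = 8.092 × 10⁻¹⁸ J = 50.5 eV.

KE = 50.5 eV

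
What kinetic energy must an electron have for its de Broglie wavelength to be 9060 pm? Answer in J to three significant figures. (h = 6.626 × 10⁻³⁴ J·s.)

KE = 2.94 × 10⁻²¹ J

p = h/λ = 6.626 × 10⁻³⁴ / 9.060 × 10⁻⁹ = 7.313 × 10⁻²⁶ kg·m/s.
KE = p²/(2m) = (7.313 × 10⁻²⁶)² / (2 × 9.109 × 10⁻³¹) = 2.936 × 10⁻²¹ J = 2.94 × 10⁻²¹ J.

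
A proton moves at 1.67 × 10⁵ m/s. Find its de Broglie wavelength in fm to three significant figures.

λ = 2370 fm

p = mv = 1.673 × 10⁻²⁷ × 1.67 × 10⁵ = 2.794 × 10⁻²² kg·m/s.
λ = h/p = 6.626 × 10⁻³⁴ / 2.794 × 10⁻²² = 2.37 × 10⁻¹² m = 2370 fm.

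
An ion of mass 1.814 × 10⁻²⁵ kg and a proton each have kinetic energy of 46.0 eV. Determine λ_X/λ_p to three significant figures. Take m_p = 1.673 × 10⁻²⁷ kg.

λ_X/λ_p = 0.0960

At fixed KE, p = √(2mKE) so λ = h/p ∝ 1/√m.
λ_X/λ_p = √(m_p/m_X) = √(1.673 × 10⁻²⁷/1.814 × 10⁻²⁵) = √(9.223 × 10⁻³) = 0.0960.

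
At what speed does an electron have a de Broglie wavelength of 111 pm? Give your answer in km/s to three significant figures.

v = 6550 km/s

p = h/λ = 6.626 × 10⁻³⁴ / 1.110 × 10⁻¹⁰ = 5.969 × 10⁻²⁴ kg·m/s.
v = p/m = 5.969 × 10⁻²⁴ / 9.109 × 10⁻³¹ = 6.55 × 10⁶ m/s = 6550 km/s.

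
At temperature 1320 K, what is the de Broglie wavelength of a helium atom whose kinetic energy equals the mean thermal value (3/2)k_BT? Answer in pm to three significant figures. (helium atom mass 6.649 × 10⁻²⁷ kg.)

KE = (3/2)k_BT = 1.5 × 1.381 × 10⁻²³ × 1320 = 2.734 × 10⁻²⁰ J.
p = √(2mKE) = √(2 × 6.649 × 10⁻²⁷ × 2.734 × 10⁻²⁰) = 1.907 × 10⁻²³ kg·m/s.
λ = h/p = 3.47 × 10⁻¹¹ m = 34.7 pm.

λ = 34.7 pm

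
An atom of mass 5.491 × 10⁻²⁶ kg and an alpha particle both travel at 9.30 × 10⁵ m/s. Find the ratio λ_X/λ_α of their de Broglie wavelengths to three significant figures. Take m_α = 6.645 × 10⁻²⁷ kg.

At fixed v, p = mv so λ = h/(mv) ∝ 1/m.
λ_X/λ_α = m_α/m_X = 6.645 × 10⁻²⁷/5.491 × 10⁻²⁶ = 0.121.

λ_X/λ_α = 0.121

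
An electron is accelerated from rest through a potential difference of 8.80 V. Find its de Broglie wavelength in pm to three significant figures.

KE = eV = 1.602 × 10⁻¹⁹ × 8.800 = 1.410 × 10⁻¹⁸ J.
p = √(2mKE) = √(2 × 9.109 × 10⁻³¹ × 1.410 × 10⁻¹⁸) = 1.603 × 10⁻²⁴ kg·m/s.
λ = h/p = 6.626 × 10⁻³⁴ / 1.603 × 10⁻²⁴ = 4.13 × 10⁻¹⁰ m = 413 pm.

λ = 413 pm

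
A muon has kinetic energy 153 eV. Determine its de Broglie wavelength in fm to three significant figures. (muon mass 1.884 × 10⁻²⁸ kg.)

λ = 6890 fm

KE = 153 eV = 2.451 × 10⁻¹⁷ J.
p = √(2mKE) = √(2 × 1.884 × 10⁻²⁸ × 2.451 × 10⁻¹⁷) = 9.610 × 10⁻²³ kg·m/s.
λ = h/p = 6.626 × 10⁻³⁴ / 9.610 × 10⁻²³ = 6.89 × 10⁻¹² m = 6890 fm.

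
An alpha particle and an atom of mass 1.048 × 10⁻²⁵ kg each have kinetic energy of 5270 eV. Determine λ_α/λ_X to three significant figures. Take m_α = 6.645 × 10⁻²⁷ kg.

At fixed KE, p = √(2mKE) so λ = h/p ∝ 1/√m.
λ_α/λ_X = √(m_X/m_α) = √(1.048 × 10⁻²⁵/6.645 × 10⁻²⁷) = √(15.77) = 3.97.

λ_α/λ_X = 3.97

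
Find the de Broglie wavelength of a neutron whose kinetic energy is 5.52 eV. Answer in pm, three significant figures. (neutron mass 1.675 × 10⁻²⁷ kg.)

KE = 5.52 eV = 8.843 × 10⁻¹⁹ J.
p = √(2mKE) = √(2 × 1.675 × 10⁻²⁷ × 8.843 × 10⁻¹⁹) = 5.443 × 10⁻²³ kg·m/s.
λ = h/p = 6.626 × 10⁻³⁴ / 5.443 × 10⁻²³ = 1.22 × 10⁻¹¹ m = 12.2 pm.

λ = 12.2 pm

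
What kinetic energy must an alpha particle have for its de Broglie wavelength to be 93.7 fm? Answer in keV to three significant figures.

KE = 23.5 keV

p = h/λ = 6.626 × 10⁻³⁴ / 9.370 × 10⁻¹⁴ = 7.072 × 10⁻²¹ kg·m/s.
KE = p²/(2m) = (7.072 × 10⁻²¹)² / (2 × 6.645 × 10⁻²⁷) = 3.763 × 10⁻¹⁵ J = 23.5 keV.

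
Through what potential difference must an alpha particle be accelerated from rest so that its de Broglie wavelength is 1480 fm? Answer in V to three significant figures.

V = 47.1 V

p = h/λ = 6.626 × 10⁻³⁴ / 1.480 × 10⁻¹² = 4.477 × 10⁻²² kg·m/s.
KE = p²/(2m) = 1.508 × 10⁻¹⁷ J.
V = KE/2e = 1.508 × 10⁻¹⁷ / (2 × 1.602 × 10⁻¹⁹) = 47.1 V.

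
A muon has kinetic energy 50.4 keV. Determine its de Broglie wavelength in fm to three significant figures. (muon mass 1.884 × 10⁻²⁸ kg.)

λ = 380 fm

KE = 50.4 keV = 8.074 × 10⁻¹⁵ J.
p = √(2mKE) = √(2 × 1.884 × 10⁻²⁸ × 8.074 × 10⁻¹⁵) = 1.744 × 10⁻²¹ kg·m/s.
λ = h/p = 6.626 × 10⁻³⁴ / 1.744 × 10⁻²¹ = 3.80 × 10⁻¹³ m = 380 fm.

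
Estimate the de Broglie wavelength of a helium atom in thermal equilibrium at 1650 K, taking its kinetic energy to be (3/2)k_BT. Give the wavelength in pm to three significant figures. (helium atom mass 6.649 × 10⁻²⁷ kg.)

KE = (3/2)k_BT = 1.5 × 1.381 × 10⁻²³ × 1650 = 3.418 × 10⁻²⁰ J.
p = √(2mKE) = √(2 × 6.649 × 10⁻²⁷ × 3.418 × 10⁻²⁰) = 2.132 × 10⁻²³ kg·m/s.
λ = h/p = 3.11 × 10⁻¹¹ m = 31.1 pm.

λ = 31.1 pm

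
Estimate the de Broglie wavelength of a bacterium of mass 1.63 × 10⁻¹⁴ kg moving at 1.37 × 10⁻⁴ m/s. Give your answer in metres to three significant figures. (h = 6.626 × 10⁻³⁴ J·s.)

p = mv = 1.63 × 10⁻¹⁴ × 1.37 × 10⁻⁴ = 2.233 × 10⁻¹⁸ kg·m/s.
λ = h/p = 6.626 × 10⁻³⁴ / 2.233 × 10⁻¹⁸ = 2.97 × 10⁻¹⁶ m.

λ = 2.97 × 10⁻¹⁶ m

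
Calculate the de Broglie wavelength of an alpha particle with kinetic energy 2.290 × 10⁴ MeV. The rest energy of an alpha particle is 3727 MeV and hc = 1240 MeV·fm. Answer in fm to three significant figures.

Total energy E = KE + m₀c² = 2.290 × 10⁴ + 3727 = 26627 MeV.
(pc)² = E² − (m₀c²)² = (26627)² − (3727)² = 6.951 × 10⁸ MeV², so pc = 2.636 × 10⁴ MeV.
λ = hc/(pc) = 1240 MeV·fm / 2.636 × 10⁴ MeV = 0.0470 fm.

λ = 0.0470 fm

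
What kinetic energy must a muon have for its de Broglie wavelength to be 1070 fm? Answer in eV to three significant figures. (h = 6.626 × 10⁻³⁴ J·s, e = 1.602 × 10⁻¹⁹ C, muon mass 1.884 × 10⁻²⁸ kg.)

KE = 6350 eV

p = h/λ = 6.626 × 10⁻³⁴ / 1.070 × 10⁻¹² = 6.193 × 10⁻²² kg·m/s.
KE = p²/(2m) = (6.193 × 10⁻²²)² / (2 × 1.884 × 10⁻²⁸) = 1.018 × 10⁻¹⁵ J = 6350 eV.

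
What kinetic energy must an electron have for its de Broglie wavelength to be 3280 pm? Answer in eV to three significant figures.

KE = 0.140 eV

p = h/λ = 6.626 × 10⁻³⁴ / 3.280 × 10⁻⁹ = 2.020 × 10⁻²⁵ kg·m/s.
KE = p²/(2m) = (2.020 × 10⁻²⁵)² / (2 × 9.109 × 10⁻³¹) = 2.240 × 10⁻²⁰ J = 0.140 eV.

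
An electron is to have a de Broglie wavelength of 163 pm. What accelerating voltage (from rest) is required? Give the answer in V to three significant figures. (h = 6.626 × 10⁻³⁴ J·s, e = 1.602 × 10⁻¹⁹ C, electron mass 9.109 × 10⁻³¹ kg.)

p = h/λ = 6.626 × 10⁻³⁴ / 1.630 × 10⁻¹⁰ = 4.065 × 10⁻²⁴ kg·m/s.
KE = p²/(2m) = 9.070 × 10⁻¹⁸ J.
V = KE/e = 9.070 × 10⁻¹⁸ / (1.602 × 10⁻¹⁹) = 56.6 V.

V = 56.6 V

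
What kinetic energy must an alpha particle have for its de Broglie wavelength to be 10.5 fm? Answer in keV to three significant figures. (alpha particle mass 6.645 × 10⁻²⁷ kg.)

p = h/λ = 6.626 × 10⁻³⁴ / 1.050 × 10⁻¹⁴ = 6.310 × 10⁻²⁰ kg·m/s.
KE = p²/(2m) = (6.310 × 10⁻²⁰)² / (2 × 6.645 × 10⁻²⁷) = 2.996 × 10⁻¹³ J = 1870 keV.

KE = 1870 keV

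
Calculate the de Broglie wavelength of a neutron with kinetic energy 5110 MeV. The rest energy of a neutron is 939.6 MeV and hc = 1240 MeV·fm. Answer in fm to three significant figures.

λ = 0.207 fm

Total energy E = KE + m₀c² = 5110 + 939.6 = 6049.6 MeV.
(pc)² = E² − (m₀c²)² = (6049.6)² − (939.6)² = 3.571 × 10⁷ MeV², so pc = 5976 MeV.
λ = hc/(pc) = 1240 MeV·fm / 5976 MeV = 0.207 fm.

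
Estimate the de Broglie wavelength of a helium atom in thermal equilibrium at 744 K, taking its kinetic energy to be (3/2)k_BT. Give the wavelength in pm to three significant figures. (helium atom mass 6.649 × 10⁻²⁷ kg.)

KE = (3/2)k_BT = 1.5 × 1.381 × 10⁻²³ × 744 = 1.541 × 10⁻²⁰ J.
p = √(2mKE) = √(2 × 6.649 × 10⁻²⁷ × 1.541 × 10⁻²⁰) = 1.432 × 10⁻²³ kg·m/s.
λ = h/p = 4.63 × 10⁻¹¹ m = 46.3 pm.

λ = 46.3 pm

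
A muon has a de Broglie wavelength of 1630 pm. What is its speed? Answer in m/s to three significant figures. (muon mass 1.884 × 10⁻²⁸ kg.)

v = 2160 m/s

p = h/λ = 6.626 × 10⁻³⁴ / 1.630 × 10⁻⁹ = 4.065 × 10⁻²⁵ kg·m/s.
v = p/m = 4.065 × 10⁻²⁵ / 1.884 × 10⁻²⁸ = 2.16 × 10³ m/s = 2160 m/s.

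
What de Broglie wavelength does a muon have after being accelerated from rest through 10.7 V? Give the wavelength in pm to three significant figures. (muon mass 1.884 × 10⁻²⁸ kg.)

KE = eV = 1.602 × 10⁻¹⁹ × 10.70 = 1.714 × 10⁻¹⁸ J.
p = √(2mKE) = √(2 × 1.884 × 10⁻²⁸ × 1.714 × 10⁻¹⁸) = 2.541 × 10⁻²³ kg·m/s.
λ = h/p = 6.626 × 10⁻³⁴ / 2.541 × 10⁻²³ = 2.61 × 10⁻¹¹ m = 26.1 pm.

λ = 26.1 pm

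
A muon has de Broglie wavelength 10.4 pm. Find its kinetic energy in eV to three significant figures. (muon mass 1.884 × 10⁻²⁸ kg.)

KE = 67.2 eV

p = h/λ = 6.626 × 10⁻³⁴ / 1.040 × 10⁻¹¹ = 6.371 × 10⁻²³ kg·m/s.
KE = p²/(2m) = (6.371 × 10⁻²³)² / (2 × 1.884 × 10⁻²⁸) = 1.077 × 10⁻¹⁷ J = 67.2 eV.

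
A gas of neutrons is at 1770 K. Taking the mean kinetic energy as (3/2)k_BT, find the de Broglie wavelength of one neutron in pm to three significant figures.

λ = 59.8 pm

KE = (3/2)k_BT = 1.5 × 1.381 × 10⁻²³ × 1770 = 3.667 × 10⁻²⁰ J.
p = √(2mKE) = √(2 × 1.675 × 10⁻²⁷ × 3.667 × 10⁻²⁰) = 1.108 × 10⁻²³ kg·m/s.
λ = h/p = 5.98 × 10⁻¹¹ m = 59.8 pm.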